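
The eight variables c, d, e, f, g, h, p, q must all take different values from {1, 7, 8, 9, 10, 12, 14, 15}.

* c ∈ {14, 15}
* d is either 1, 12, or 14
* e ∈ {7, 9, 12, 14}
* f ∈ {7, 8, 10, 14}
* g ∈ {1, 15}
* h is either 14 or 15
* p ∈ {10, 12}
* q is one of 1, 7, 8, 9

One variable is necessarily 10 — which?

p

c and h between them cover only {14, 15} — a naked pair. Remove those values from d, e, f, g.
g's domain is down to {1}, so g = 1. So d, q can't be 1.
d must be 12 (only option left). So e, p can't be 12.
So 10 goes to p.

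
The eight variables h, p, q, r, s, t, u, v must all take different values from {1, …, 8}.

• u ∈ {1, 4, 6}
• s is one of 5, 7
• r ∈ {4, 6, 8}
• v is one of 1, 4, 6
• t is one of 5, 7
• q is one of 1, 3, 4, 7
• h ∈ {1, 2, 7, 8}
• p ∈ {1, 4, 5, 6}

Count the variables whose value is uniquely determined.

The 8 variables draw from only 8 values {1, 2, 3, 4, 5, 6, 7, 8}, so each is used; only h can be 2, hence h = 2.
The 7 still-open variables together cover exactly {1, 3, 4, 5, 6, 7, 8} — 7 values for 7 variables — and 3 appears only in q's list, so q = 3.
The 6 still-open variables together cover exactly {1, 4, 5, 6, 7, 8} — 6 values for 6 variables — and 8 appears only in r's list, so r = 8.
The 2 variables s and t are confined to {5, 7}, which locks those values in; drop them from p.
Determined: h=2, q=3, r=8. The other variables each still have more than one consistent value. That makes 3.

3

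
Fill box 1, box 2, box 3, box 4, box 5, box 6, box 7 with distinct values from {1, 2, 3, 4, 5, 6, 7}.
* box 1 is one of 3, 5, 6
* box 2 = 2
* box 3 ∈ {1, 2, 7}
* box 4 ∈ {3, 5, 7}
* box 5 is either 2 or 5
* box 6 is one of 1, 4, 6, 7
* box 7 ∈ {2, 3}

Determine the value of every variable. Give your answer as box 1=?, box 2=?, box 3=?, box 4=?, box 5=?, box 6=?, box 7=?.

box 1=6, box 2=2, box 3=1, box 4=7, box 5=5, box 6=4, box 7=3

box 2 has just one choice, so box 2 = 2. Strike 2 from box 3, box 5, box 7.
box 5's domain is down to {5}, so box 5 = 5. So box 1, box 4 can't be 5.
box 7's domain is down to {3}, so box 7 = 3. Remove 3 from box 1, box 4.
box 1's domain is down to {6}, so box 1 = 6. So box 6 can't be 6.
box 4's domain is down to {7}, so box 4 = 7. Eliminate 7 elsewhere: box 3, box 6.
box 3 must be 1 (only option left). Eliminate 1 elsewhere: box 6.
box 6 has just one choice, so box 6 = 4.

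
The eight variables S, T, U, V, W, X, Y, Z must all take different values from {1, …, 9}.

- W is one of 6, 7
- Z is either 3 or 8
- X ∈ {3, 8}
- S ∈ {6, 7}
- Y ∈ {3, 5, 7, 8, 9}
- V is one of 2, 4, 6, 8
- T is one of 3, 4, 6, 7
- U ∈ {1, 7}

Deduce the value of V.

2

S and W share exactly the 2 values {6, 7}; by pigeonhole those values go to them, so strike 6, 7 from T, U, V, Y.
U's domain is down to {1}, so U = 1.
X and Z between them cover only {3, 8} — a naked pair. Remove those values from T, V, Y.
That leaves T = 4. Remove 4 from V.
So V = 2.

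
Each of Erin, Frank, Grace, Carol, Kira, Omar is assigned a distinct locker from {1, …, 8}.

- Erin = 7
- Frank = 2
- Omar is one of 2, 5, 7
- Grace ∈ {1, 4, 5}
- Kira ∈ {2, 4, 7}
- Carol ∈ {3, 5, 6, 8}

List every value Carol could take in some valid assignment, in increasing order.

3, 6, 8

Erin has just one choice, so Erin = 7. Remove 7 from Kira, Omar.
That leaves Frank = 2. Strike 2 from Kira, Omar.
Kira must be 4 (only option left). Remove 4 from Grace.
Omar must be 5 (only option left). Eliminate 5 elsewhere: Grace, Carol.
Grace has just one choice, so Grace = 1.
No further eliminations apply; Carol can still be any of 3, 6, 8.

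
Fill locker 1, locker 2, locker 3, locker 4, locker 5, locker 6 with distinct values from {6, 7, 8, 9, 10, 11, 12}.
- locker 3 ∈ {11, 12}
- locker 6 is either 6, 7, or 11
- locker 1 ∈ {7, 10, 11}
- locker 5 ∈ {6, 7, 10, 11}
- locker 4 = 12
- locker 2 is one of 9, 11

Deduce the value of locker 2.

locker 4 has just one choice, so locker 4 = 12. Eliminate 12 elsewhere: locker 3.
locker 3's domain is down to {11}, so locker 3 = 11. So locker 1, locker 2, locker 5, locker 6 can't be 11.
So locker 2 = 9.

9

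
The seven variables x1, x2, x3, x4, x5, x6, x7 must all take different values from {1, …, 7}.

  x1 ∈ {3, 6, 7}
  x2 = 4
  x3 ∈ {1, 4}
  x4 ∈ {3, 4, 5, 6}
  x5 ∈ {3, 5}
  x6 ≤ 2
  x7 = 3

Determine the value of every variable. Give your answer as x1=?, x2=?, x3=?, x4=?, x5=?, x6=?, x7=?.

x1=7, x2=4, x3=1, x4=6, x5=5, x6=2, x7=3

x2's domain is down to {4}, so x2 = 4. Eliminate 4 elsewhere: x3, x4.
That leaves x3 = 1. Remove 1 from x6.
That leaves x6 = 2.
x7 must be 3 (only option left). Eliminate 3 elsewhere: x1, x4, x5.
That leaves x5 = 5. Strike 5 from x4.
That leaves x4 = 6. So x1 can't be 6.
x1 must be 7 (only option left).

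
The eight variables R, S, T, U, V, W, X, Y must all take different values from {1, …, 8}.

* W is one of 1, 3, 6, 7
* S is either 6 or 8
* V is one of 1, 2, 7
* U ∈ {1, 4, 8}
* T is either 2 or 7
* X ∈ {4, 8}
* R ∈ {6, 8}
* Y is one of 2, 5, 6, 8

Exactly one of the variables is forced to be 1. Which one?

U

Among the 8 variables, 3 fits only W (and all 8 values in {1, 2, 3, 4, 5, 6, 7, 8} must be used), so W = 3.
The 7 still-open variables together cover exactly {1, 2, 4, 5, 6, 7, 8} — 7 values for 7 variables — and 5 appears only in Y's list, so Y = 5.
R and S share exactly the 2 values {6, 8}; by pigeonhole those values go to them, so strike 6, 8 from U, X.
That leaves X = 4. So U can't be 4.
So 1 goes to U.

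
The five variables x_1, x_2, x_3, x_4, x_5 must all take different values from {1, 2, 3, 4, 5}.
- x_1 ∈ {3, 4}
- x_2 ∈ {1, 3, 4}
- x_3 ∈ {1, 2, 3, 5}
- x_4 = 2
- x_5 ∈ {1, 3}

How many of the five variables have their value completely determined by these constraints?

2

x_4 must be 2 (only option left). Strike 2 from x_3.
The 4 still-open variables draw from only 4 values {1, 3, 4, 5}, so each is used; only x_3 can be 5, hence x_3 = 5.
Determined: x_3=5, x_4=2. The other variables each still have more than one consistent value. That makes 2.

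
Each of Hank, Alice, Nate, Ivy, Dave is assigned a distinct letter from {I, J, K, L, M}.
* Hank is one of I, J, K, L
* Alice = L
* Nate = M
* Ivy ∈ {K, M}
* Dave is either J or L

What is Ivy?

K

Alice's domain is down to {L}, so Alice = L. So Hank, Dave can't be L.
That leaves Nate = M. Eliminate M elsewhere: Ivy.
So Ivy = K.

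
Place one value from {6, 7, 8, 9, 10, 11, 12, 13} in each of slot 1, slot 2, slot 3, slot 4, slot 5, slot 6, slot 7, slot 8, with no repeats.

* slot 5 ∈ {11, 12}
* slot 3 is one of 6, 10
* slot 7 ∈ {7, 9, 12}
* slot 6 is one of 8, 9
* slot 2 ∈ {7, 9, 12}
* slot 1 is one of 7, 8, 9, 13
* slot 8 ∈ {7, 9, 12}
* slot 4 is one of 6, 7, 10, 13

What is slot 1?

Among the 8 variables, 11 fits only slot 5 (and all 8 values in {6, 7, 8, 9, 10, 11, 12, 13} must be used), so slot 5 = 11.
slot 2, slot 7, slot 8 between them cover only {7, 9, 12} — a naked triple. Remove those values from slot 1, slot 4, slot 6.
That leaves slot 6 = 8. Remove 8 from slot 1.
So slot 1 = 13.

13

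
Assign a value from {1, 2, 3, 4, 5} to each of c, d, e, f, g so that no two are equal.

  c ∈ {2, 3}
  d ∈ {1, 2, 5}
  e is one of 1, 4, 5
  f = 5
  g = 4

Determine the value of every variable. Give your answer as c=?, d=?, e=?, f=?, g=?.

c=3, d=2, e=1, f=5, g=4

f must be 5 (only option left). Eliminate 5 elsewhere: d, e.
g must be 4 (only option left). Remove 4 from e.
That leaves e = 1. Strike 1 from d.
d has just one choice, so d = 2. Eliminate 2 elsewhere: c.
That leaves c = 3.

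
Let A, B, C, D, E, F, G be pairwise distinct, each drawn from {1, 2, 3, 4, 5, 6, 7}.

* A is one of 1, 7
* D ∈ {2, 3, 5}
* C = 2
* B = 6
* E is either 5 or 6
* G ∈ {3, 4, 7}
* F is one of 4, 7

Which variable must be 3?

D

B has just one choice, so B = 6. Remove 6 from E.
That leaves C = 2. Eliminate 2 elsewhere: D.
E has just one choice, so E = 5. Strike 5 from D.
So 3 goes to D.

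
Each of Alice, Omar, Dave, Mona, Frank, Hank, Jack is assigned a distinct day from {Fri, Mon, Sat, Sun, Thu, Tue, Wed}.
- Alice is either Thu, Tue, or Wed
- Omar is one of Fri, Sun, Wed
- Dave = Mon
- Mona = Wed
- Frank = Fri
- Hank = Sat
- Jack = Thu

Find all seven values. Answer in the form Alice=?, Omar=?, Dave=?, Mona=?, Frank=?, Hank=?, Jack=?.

Dave has just one choice, so Dave = Mon.
Mona's domain is down to {Wed}, so Mona = Wed. Eliminate Wed elsewhere: Alice, Omar.
Frank must be Fri (only option left). Eliminate Fri elsewhere: Omar.
That leaves Hank = Sat.
That leaves Jack = Thu. Remove Thu from Alice.
Alice has just one choice, so Alice = Tue.
Omar's domain is down to {Sun}, so Omar = Sun.

Alice=Tue, Omar=Sun, Dave=Mon, Mona=Wed, Frank=Fri, Hank=Sat, Jack=Thu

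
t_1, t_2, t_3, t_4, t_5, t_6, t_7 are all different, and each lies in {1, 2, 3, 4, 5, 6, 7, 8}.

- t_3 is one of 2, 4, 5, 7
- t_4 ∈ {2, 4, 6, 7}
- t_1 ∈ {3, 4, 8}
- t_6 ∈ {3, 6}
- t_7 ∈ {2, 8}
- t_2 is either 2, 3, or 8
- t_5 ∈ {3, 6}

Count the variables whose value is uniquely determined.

The 7 variables together cover exactly {2, 3, 4, 5, 6, 7, 8} — 7 values for 7 variables — and 5 appears only in t_3's list, so t_3 = 5.
The 6 still-open variables draw from only 6 values {2, 3, 4, 6, 7, 8}, so each is used; only t_4 can be 7, hence t_4 = 7.
The 5 still-open variables together cover exactly {2, 3, 4, 6, 8} — 5 values for 5 variables — and 4 appears only in t_1's list, so t_1 = 4.
t_5 and t_6 share exactly the 2 values {3, 6}; by pigeonhole those values go to them, so strike 3, 6 from t_2.
Determined: t_1=4, t_3=5, t_4=7. The other variables each still have more than one consistent value. That makes 3.

3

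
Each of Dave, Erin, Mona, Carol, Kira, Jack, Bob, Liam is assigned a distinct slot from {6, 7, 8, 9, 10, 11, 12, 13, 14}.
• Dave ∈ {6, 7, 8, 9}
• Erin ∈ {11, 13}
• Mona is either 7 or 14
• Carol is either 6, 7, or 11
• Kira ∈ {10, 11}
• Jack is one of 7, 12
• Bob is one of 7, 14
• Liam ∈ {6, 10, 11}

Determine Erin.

13

Mona and Bob share exactly the 2 values {7, 14}; by pigeonhole those values go to them, so strike 7, 14 from Dave, Carol, Jack.
That leaves Jack = 12.
Carol, Kira, Liam share exactly the 3 values {6, 10, 11}; by pigeonhole those values go to them, so strike 6, 10, 11 from Dave, Erin.
So Erin = 13.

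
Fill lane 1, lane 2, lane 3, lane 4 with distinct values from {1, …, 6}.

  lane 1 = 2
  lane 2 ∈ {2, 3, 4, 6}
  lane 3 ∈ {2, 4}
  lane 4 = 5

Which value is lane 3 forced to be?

lane 1 must be 2 (only option left). So lane 2, lane 3 can't be 2.
So lane 3 = 4.

4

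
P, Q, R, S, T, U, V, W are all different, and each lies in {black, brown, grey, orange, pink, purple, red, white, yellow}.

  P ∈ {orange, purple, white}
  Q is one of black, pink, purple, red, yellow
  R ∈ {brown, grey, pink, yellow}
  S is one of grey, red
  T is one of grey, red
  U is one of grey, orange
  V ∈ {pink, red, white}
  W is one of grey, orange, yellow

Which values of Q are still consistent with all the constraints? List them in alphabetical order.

S and T share exactly the 2 values {grey, red}; by pigeonhole those values go to them, so strike grey, red from Q, R, U, V, W.
U has just one choice, so U = orange. So P, W can't be orange.
W's domain is down to {yellow}, so W = yellow. Remove yellow from Q, R.
No further eliminations apply; Q can still be any of black, pink, purple.

black, pink, purple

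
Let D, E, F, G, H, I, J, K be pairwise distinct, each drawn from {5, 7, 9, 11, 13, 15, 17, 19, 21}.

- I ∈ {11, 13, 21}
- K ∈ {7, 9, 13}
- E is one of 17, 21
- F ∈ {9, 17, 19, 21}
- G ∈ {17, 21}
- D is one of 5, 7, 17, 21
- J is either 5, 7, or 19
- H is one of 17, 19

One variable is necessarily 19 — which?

H

Among the 8 variables, 11 fits only I (and all 8 values in {5, 7, 9, 11, 13, 17, 19, 21} must be used), so I = 11.
Among the 7 still-open variables, 13 fits only K (and all 7 values in {5, 7, 9, 13, 17, 19, 21} must be used), so K = 13.
The 6 still-open variables together cover exactly {5, 7, 9, 17, 19, 21} — 6 values for 6 variables — and 9 appears only in F's list, so F = 9.
E and G between them cover only {17, 21} — a naked pair. Remove those values from D, H.
So 19 goes to H.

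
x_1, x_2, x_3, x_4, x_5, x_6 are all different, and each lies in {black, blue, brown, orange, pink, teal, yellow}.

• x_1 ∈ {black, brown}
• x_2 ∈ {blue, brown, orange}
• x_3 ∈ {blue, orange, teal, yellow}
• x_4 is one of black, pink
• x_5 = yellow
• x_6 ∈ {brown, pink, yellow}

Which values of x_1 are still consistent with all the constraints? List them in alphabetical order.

black, brown

x_5 must be yellow (only option left). Strike yellow from x_3, x_6.
x_1, x_4, x_6 share exactly the 3 values {black, brown, pink}; by pigeonhole those values go to them, so strike black, brown, pink from x_2.
No further eliminations apply; x_1 can still be any of black, brown.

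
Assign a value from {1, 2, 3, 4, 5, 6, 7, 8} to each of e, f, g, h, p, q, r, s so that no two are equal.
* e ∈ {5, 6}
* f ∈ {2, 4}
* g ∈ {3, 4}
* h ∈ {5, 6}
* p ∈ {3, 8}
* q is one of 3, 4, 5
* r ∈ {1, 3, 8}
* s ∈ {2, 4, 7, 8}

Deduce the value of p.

Among the 8 variables, 1 fits only r (and all 8 values in {1, 2, 3, 4, 5, 6, 7, 8} must be used), so r = 1.
The 7 still-open variables together cover exactly {2, 3, 4, 5, 6, 7, 8} — 7 values for 7 variables — and 7 appears only in s's list, so s = 7.
Among the 6 still-open variables, 2 fits only f (and all 6 values in {2, 3, 4, 5, 6, 8} must be used), so f = 2.
The 5 still-open variables together cover exactly {3, 4, 5, 6, 8} — 5 values for 5 variables — and 8 appears only in p's list, so p = 8.

8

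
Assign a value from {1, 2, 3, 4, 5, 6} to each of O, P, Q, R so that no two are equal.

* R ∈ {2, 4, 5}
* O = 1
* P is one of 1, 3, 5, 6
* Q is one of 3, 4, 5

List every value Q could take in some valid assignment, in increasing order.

O must be 1 (only option left). So P can't be 1.
No further eliminations apply; Q can still be any of 3, 4, 5.

3, 4, 5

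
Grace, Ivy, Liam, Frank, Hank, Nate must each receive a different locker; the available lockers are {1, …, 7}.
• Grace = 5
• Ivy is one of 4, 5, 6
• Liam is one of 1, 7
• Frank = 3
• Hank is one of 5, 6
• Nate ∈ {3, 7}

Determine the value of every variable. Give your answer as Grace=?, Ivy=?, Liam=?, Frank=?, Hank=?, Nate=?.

Grace's domain is down to {5}, so Grace = 5. So Ivy, Hank can't be 5.
That leaves Frank = 3. So Nate can't be 3.
Hank's domain is down to {6}, so Hank = 6. So Ivy can't be 6.
That leaves Nate = 7. Eliminate 7 elsewhere: Liam.
That leaves Ivy = 4.
Liam's domain is down to {1}, so Liam = 1.

Grace=5, Ivy=4, Liam=1, Frank=3, Hank=6, Nate=7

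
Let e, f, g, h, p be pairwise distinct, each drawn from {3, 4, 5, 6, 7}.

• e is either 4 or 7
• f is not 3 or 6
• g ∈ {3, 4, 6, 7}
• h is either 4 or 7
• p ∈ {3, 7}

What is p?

3

The 5 variables together cover exactly {3, 4, 5, 6, 7} — 5 values for 5 variables — and 5 appears only in f's list, so f = 5.
The 4 still-open variables together cover exactly {3, 4, 6, 7} — 4 values for 4 variables — and 6 appears only in g's list, so g = 6.
The 3 still-open variables together cover exactly {3, 4, 7} — 3 values for 3 variables — and 3 appears only in p's list, so p = 3.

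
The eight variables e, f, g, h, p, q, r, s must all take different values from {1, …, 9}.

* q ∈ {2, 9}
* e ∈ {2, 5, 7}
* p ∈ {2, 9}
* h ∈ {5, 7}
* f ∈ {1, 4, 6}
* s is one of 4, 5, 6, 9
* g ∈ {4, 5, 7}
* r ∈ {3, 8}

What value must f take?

p and q between them cover only {2, 9} — a naked pair. Remove those values from e, s.
e and h between them cover only {5, 7} — a naked pair. Remove those values from g, s.
g must be 4 (only option left). Eliminate 4 elsewhere: f, s.
s's domain is down to {6}, so s = 6. Strike 6 from f.
So f = 1.

1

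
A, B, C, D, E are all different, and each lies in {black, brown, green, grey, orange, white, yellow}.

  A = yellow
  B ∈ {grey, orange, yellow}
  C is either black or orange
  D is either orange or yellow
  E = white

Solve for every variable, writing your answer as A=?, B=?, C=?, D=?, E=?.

A=yellow, B=grey, C=black, D=orange, E=white

A's domain is down to {yellow}, so A = yellow. Strike yellow from B, D.
That leaves D = orange. Strike orange from B, C.
E must be white (only option left).
B must be grey (only option left).
C's domain is down to {black}, so C = black.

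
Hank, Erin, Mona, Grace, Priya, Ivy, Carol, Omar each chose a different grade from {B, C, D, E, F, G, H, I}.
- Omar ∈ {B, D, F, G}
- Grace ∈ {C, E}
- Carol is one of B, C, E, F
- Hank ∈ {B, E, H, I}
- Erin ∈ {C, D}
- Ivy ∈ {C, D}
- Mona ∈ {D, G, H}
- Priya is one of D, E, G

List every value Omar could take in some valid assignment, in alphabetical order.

B, F

Among the 8 variables, I fits only Hank (and all 8 values in {B, C, D, E, F, G, H, I} must be used), so Hank = I.
The 7 still-open variables together cover exactly {B, C, D, E, F, G, H} — 7 values for 7 variables — and H appears only in Mona's list, so Mona = H.
The 2 variables Erin and Ivy are confined to {C, D}, which locks those values in; drop them from Grace, Priya, Carol, Omar.
Grace must be E (only option left). Strike E from Priya, Carol.
Priya has just one choice, so Priya = G. Eliminate G elsewhere: Omar.
No further eliminations apply; Omar can still be any of B, F.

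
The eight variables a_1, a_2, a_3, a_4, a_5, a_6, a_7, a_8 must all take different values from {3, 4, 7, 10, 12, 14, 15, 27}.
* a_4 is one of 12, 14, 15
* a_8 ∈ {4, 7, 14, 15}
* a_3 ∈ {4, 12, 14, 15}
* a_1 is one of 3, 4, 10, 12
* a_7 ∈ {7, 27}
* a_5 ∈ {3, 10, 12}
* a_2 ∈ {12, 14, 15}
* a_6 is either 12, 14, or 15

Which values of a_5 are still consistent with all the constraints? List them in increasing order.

3, 10

The 8 variables draw from only 8 values {3, 4, 7, 10, 12, 14, 15, 27}, so each is used; only a_7 can be 27, hence a_7 = 27.
The 7 still-open variables draw from only 7 values {3, 4, 7, 10, 12, 14, 15}, so each is used; only a_8 can be 7, hence a_8 = 7.
a_2, a_4, a_6 share exactly the 3 values {12, 14, 15}; by pigeonhole those values go to them, so strike 12, 14, 15 from a_1, a_3, a_5.
a_3 has just one choice, so a_3 = 4. Eliminate 4 elsewhere: a_1.
No further eliminations apply; a_5 can still be any of 3, 10.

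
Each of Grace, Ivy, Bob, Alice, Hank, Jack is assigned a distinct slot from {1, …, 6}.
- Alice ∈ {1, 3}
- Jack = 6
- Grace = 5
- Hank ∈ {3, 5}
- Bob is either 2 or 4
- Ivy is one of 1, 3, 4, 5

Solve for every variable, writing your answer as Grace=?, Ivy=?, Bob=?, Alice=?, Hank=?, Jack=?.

Grace=5, Ivy=4, Bob=2, Alice=1, Hank=3, Jack=6

Grace's domain is down to {5}, so Grace = 5. Strike 5 from Ivy, Hank.
Hank must be 3 (only option left). So Ivy, Alice can't be 3.
Jack must be 6 (only option left).
Alice's domain is down to {1}, so Alice = 1. Remove 1 from Ivy.
That leaves Ivy = 4. Strike 4 from Bob.
Bob must be 2 (only option left).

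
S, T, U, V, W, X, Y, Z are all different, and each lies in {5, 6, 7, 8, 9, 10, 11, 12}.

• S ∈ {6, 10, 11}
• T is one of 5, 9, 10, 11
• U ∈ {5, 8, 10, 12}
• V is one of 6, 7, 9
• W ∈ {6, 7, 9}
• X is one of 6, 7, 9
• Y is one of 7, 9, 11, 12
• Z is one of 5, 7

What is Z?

5

The 8 variables draw from only 8 values {5, 6, 7, 8, 9, 10, 11, 12}, so each is used; only U can be 8, hence U = 8.
The 7 still-open variables together cover exactly {5, 6, 7, 9, 10, 11, 12} — 7 values for 7 variables — and 12 appears only in Y's list, so Y = 12.
V, W, X share exactly the 3 values {6, 7, 9}; by pigeonhole those values go to them, so strike 6, 7, 9 from S, T, Z.
So Z = 5.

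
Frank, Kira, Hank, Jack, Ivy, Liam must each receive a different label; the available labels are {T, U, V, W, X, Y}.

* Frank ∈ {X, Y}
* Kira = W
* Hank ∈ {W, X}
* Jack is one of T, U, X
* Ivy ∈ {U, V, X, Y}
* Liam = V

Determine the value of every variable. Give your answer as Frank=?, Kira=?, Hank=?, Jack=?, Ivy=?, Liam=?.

Kira must be W (only option left). Strike W from Hank.
Hank has just one choice, so Hank = X. Strike X from Frank, Jack, Ivy.
Liam has just one choice, so Liam = V. Strike V from Ivy.
Frank's domain is down to {Y}, so Frank = Y. Eliminate Y elsewhere: Ivy.
Ivy must be U (only option left). Eliminate U elsewhere: Jack.
Jack has just one choice, so Jack = T.

Frank=Y, Kira=W, Hank=X, Jack=T, Ivy=U, Liam=V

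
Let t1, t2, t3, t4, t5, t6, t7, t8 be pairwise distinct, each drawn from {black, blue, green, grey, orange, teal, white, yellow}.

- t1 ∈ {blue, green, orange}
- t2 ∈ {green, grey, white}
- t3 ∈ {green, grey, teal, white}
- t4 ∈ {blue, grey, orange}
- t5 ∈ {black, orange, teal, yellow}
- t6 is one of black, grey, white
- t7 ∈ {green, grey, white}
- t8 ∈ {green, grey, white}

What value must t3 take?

The 8 variables draw from only 8 values {black, blue, green, grey, orange, teal, white, yellow}, so each is used; only t5 can be yellow, hence t5 = yellow.
Among the 7 still-open variables, black fits only t6 (and all 7 values in {black, blue, green, grey, orange, teal, white} must be used), so t6 = black.
The 6 still-open variables together cover exactly {blue, green, grey, orange, teal, white} — 6 values for 6 variables — and teal appears only in t3's list, so t3 = teal.

teal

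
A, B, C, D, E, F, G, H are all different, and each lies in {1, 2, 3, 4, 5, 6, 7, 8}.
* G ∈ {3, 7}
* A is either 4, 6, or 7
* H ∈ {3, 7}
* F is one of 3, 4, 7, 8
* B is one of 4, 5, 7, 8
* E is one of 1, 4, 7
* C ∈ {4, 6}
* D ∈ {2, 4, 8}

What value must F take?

8

The 8 variables draw from only 8 values {1, 2, 3, 4, 5, 6, 7, 8}, so each is used; only E can be 1, hence E = 1.
Among the 7 still-open variables, 2 fits only D (and all 7 values in {2, 3, 4, 5, 6, 7, 8} must be used), so D = 2.
The 6 still-open variables draw from only 6 values {3, 4, 5, 6, 7, 8}, so each is used; only B can be 5, hence B = 5.
Among the 5 still-open variables, 8 fits only F (and all 5 values in {3, 4, 6, 7, 8} must be used), so F = 8.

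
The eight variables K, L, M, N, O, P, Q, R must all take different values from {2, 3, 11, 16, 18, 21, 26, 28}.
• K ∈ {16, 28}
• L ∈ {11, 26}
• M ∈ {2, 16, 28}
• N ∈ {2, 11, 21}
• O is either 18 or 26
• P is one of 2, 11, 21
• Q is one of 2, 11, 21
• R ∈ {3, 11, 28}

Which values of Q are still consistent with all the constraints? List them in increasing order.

2, 11, 21

The 8 variables together cover exactly {2, 3, 11, 16, 18, 21, 26, 28} — 8 values for 8 variables — and 3 appears only in R's list, so R = 3.
Among the 7 still-open variables, 18 fits only O (and all 7 values in {2, 11, 16, 18, 21, 26, 28} must be used), so O = 18.
The 6 still-open variables together cover exactly {2, 11, 16, 21, 26, 28} — 6 values for 6 variables — and 26 appears only in L's list, so L = 26.
N, P, Q share exactly the 3 values {2, 11, 21}; by pigeonhole those values go to them, so strike 2, 11, 21 from M.
No further eliminations apply; Q can still be any of 2, 11, 21.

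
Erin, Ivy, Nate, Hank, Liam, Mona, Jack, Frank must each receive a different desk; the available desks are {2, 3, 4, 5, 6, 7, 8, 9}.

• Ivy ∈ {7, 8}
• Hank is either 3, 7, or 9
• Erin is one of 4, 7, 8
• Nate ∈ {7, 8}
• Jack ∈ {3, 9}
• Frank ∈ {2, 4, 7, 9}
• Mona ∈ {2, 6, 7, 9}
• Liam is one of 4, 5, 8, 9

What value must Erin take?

4

The 8 variables together cover exactly {2, 3, 4, 5, 6, 7, 8, 9} — 8 values for 8 variables — and 5 appears only in Liam's list, so Liam = 5.
Among the 7 still-open variables, 6 fits only Mona (and all 7 values in {2, 3, 4, 6, 7, 8, 9} must be used), so Mona = 6.
The 6 still-open variables draw from only 6 values {2, 3, 4, 7, 8, 9}, so each is used; only Frank can be 2, hence Frank = 2.
The 5 still-open variables together cover exactly {3, 4, 7, 8, 9} — 5 values for 5 variables — and 4 appears only in Erin's list, so Erin = 4.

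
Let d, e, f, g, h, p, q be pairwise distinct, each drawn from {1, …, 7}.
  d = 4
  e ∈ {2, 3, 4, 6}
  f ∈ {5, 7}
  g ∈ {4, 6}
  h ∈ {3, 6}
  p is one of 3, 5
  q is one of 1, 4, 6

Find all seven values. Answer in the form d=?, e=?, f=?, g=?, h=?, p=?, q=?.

d must be 4 (only option left). Remove 4 from e, g, q.
g must be 6 (only option left). Eliminate 6 elsewhere: e, h, q.
That leaves h = 3. Remove 3 from e, p.
That leaves p = 5. Eliminate 5 elsewhere: f.
q must be 1 (only option left).
e has just one choice, so e = 2.
That leaves f = 7.

d=4, e=2, f=7, g=6, h=3, p=5, q=1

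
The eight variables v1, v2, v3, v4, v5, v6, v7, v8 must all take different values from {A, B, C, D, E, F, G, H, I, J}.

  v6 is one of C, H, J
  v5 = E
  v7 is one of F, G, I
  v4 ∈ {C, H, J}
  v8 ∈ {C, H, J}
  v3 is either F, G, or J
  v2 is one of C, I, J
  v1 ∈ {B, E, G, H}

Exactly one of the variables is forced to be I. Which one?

v2

v5's domain is down to {E}, so v5 = E. Remove E from v1.
Among the 7 still-open variables, B fits only v1 (and all 7 values in {B, C, F, G, H, I, J} must be used), so v1 = B.
The 3 variables v4, v6, v8 are confined to {C, H, J}, which locks those values in; drop them from v2, v3.
So I goes to v2.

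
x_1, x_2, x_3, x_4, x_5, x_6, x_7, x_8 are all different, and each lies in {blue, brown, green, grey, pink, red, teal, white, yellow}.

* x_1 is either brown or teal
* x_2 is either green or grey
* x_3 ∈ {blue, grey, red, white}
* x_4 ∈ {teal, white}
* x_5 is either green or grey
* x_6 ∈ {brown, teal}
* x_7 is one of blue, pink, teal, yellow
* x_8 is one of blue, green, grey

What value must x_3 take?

red

x_1 and x_6 between them cover only {brown, teal} — a naked pair. Remove those values from x_4, x_7.
That leaves x_4 = white. So x_3 can't be white.
The 2 variables x_2 and x_5 are confined to {green, grey}, which locks those values in; drop them from x_3, x_8.
That leaves x_8 = blue. So x_3, x_7 can't be blue.
So x_3 = red.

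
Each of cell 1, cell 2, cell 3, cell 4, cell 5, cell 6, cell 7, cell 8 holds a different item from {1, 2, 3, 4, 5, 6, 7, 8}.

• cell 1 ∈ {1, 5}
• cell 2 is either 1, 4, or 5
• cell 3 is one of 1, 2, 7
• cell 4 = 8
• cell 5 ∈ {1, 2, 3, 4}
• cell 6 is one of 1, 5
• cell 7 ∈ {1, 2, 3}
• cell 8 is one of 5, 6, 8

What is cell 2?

4

cell 4's domain is down to {8}, so cell 4 = 8. So cell 8 can't be 8.
The 7 still-open variables draw from only 7 values {1, 2, 3, 4, 5, 6, 7}, so each is used; only cell 8 can be 6, hence cell 8 = 6.
The 6 still-open variables draw from only 6 values {1, 2, 3, 4, 5, 7}, so each is used; only cell 3 can be 7, hence cell 3 = 7.
cell 1 and cell 6 share exactly the 2 values {1, 5}; by pigeonhole those values go to them, so strike 1, 5 from cell 2, cell 5, cell 7.
So cell 2 = 4.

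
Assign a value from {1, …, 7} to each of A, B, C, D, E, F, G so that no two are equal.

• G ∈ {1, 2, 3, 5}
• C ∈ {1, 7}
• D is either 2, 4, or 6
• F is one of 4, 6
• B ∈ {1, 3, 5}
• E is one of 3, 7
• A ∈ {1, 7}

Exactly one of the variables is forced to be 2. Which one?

The 2 variables A and C are confined to {1, 7}, which locks those values in; drop them from B, E, G.
That leaves E = 3. Eliminate 3 elsewhere: B, G.
B must be 5 (only option left). Eliminate 5 elsewhere: G.
So 2 goes to G.

G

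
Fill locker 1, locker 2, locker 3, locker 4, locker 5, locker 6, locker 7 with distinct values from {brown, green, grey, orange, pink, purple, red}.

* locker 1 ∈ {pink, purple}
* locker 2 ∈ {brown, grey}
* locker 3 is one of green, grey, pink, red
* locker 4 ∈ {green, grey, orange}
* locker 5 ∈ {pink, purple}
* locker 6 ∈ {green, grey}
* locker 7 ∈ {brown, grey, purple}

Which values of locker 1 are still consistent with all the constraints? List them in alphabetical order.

pink, purple

Among the 7 variables, orange fits only locker 4 (and all 7 values in {brown, green, grey, orange, pink, purple, red} must be used), so locker 4 = orange.
Among the 6 still-open variables, red fits only locker 3 (and all 6 values in {brown, green, grey, pink, purple, red} must be used), so locker 3 = red.
The 5 still-open variables together cover exactly {brown, green, grey, pink, purple} — 5 values for 5 variables — and green appears only in locker 6's list, so locker 6 = green.
locker 1 and locker 5 share exactly the 2 values {pink, purple}; by pigeonhole those values go to them, so strike pink, purple from locker 7.
No further eliminations apply; locker 1 can still be any of pink, purple.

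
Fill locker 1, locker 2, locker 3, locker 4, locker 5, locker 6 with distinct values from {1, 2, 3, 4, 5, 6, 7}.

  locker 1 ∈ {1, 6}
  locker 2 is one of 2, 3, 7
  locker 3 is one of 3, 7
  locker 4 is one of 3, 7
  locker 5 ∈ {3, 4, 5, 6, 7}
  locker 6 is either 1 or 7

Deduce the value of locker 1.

6

locker 3 and locker 4 share exactly the 2 values {3, 7}; by pigeonhole those values go to them, so strike 3, 7 from locker 2, locker 5, locker 6.
locker 2's domain is down to {2}, so locker 2 = 2.
That leaves locker 6 = 1. Eliminate 1 elsewhere: locker 1.
So locker 1 = 6.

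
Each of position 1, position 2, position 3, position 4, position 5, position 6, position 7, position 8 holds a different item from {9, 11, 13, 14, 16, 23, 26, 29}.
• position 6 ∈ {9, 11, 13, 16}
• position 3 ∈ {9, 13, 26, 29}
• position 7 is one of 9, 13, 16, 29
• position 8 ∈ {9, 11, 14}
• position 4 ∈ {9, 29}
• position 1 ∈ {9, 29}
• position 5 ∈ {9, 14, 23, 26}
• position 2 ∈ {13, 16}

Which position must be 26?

The 8 variables together cover exactly {9, 11, 13, 14, 16, 23, 26, 29} — 8 values for 8 variables — and 23 appears only in position 5's list, so position 5 = 23.
The 7 still-open variables together cover exactly {9, 11, 13, 14, 16, 26, 29} — 7 values for 7 variables — and 14 appears only in position 8's list, so position 8 = 14.
The 6 still-open variables together cover exactly {9, 11, 13, 16, 26, 29} — 6 values for 6 variables — and 11 appears only in position 6's list, so position 6 = 11.
The 5 still-open variables draw from only 5 values {9, 13, 16, 26, 29}, so each is used; only position 3 can be 26, hence position 3 = 26.

position 3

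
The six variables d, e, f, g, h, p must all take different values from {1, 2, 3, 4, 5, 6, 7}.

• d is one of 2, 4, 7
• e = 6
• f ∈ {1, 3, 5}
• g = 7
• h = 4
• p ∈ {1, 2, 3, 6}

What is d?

2

e must be 6 (only option left). So p can't be 6.
g has just one choice, so g = 7. Strike 7 from d.
h has just one choice, so h = 4. So d can't be 4.
So d = 2.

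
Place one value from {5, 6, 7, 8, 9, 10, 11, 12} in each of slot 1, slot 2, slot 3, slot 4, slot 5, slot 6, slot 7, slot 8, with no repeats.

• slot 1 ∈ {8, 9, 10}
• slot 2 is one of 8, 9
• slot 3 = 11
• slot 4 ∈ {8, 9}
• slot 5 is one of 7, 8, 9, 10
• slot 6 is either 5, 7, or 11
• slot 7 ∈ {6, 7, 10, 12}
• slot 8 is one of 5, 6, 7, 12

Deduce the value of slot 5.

7

slot 3's domain is down to {11}, so slot 3 = 11. So slot 6 can't be 11.
slot 2 and slot 4 between them cover only {8, 9} — a naked pair. Remove those values from slot 1, slot 5.
That leaves slot 1 = 10. So slot 5, slot 7 can't be 10.
So slot 5 = 7.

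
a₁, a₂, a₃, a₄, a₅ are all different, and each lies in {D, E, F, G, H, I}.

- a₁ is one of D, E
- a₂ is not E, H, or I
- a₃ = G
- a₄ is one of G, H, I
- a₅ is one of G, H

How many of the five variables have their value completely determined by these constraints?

a₃ has just one choice, so a₃ = G. So a₂, a₄, a₅ can't be G.
a₅ has just one choice, so a₅ = H. Strike H from a₄.
a₄ has just one choice, so a₄ = I.
Determined: a₃=G, a₄=I, a₅=H. The other variables each still have more than one consistent value. That makes 3.

3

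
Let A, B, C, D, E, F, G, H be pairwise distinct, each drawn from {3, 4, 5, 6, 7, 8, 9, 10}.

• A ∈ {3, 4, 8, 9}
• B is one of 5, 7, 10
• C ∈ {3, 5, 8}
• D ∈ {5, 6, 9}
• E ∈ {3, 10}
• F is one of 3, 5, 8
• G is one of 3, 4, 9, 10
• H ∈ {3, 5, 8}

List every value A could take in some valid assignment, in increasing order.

The 8 variables draw from only 8 values {3, 4, 5, 6, 7, 8, 9, 10}, so each is used; only D can be 6, hence D = 6.
The 7 still-open variables draw from only 7 values {3, 4, 5, 7, 8, 9, 10}, so each is used; only B can be 7, hence B = 7.
The 3 variables C, F, H are confined to {3, 5, 8}, which locks those values in; drop them from A, E, G.
E must be 10 (only option left). So G can't be 10.
No further eliminations apply; A can still be any of 4, 9.

4, 9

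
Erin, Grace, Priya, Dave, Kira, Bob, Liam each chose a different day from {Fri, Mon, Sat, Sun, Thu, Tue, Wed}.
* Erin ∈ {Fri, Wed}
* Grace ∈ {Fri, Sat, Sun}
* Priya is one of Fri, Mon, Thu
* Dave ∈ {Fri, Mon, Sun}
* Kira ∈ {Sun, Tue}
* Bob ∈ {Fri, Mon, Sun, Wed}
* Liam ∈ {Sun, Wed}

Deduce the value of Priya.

The 7 variables together cover exactly {Fri, Mon, Sat, Sun, Thu, Tue, Wed} — 7 values for 7 variables — and Sat appears only in Grace's list, so Grace = Sat.
The 6 still-open variables draw from only 6 values {Fri, Mon, Sun, Thu, Tue, Wed}, so each is used; only Priya can be Thu, hence Priya = Thu.

Thu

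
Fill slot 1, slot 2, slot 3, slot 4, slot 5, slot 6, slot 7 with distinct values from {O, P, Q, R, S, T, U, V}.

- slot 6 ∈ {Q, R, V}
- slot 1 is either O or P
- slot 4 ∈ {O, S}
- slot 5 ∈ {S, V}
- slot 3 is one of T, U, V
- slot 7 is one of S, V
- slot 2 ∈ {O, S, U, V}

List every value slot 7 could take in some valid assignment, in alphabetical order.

S, V

The 2 variables slot 5 and slot 7 are confined to {S, V}, which locks those values in; drop them from slot 2, slot 3, slot 4, slot 6.
That leaves slot 4 = O. So slot 1, slot 2 can't be O.
slot 1's domain is down to {P}, so slot 1 = P.
That leaves slot 2 = U. So slot 3 can't be U.
slot 3 must be T (only option left).
No further eliminations apply; slot 7 can still be any of S, V.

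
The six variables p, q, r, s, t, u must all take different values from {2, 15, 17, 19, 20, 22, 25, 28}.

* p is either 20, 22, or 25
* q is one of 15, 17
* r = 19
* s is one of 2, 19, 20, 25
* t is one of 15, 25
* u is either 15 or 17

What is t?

25

r must be 19 (only option left). Strike 19 from s.
q and u between them cover only {15, 17} — a naked pair. Remove those values from t.
So t = 25.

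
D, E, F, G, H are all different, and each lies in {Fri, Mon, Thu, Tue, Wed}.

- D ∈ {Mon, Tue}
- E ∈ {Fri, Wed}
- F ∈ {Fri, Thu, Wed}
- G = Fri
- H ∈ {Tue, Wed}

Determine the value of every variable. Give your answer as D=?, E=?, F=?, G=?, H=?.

G's domain is down to {Fri}, so G = Fri. Eliminate Fri elsewhere: E, F.
That leaves E = Wed. Strike Wed from F, H.
F's domain is down to {Thu}, so F = Thu.
H must be Tue (only option left). Eliminate Tue elsewhere: D.
D must be Mon (only option left).

D=Mon, E=Wed, F=Thu, G=Fri, H=Tue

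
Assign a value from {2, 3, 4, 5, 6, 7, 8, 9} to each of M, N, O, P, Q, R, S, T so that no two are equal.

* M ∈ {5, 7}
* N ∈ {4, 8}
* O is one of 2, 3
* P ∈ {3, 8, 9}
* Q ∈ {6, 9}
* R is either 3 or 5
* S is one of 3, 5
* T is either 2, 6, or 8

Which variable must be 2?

The 8 variables draw from only 8 values {2, 3, 4, 5, 6, 7, 8, 9}, so each is used; only N can be 4, hence N = 4.
The 7 still-open variables draw from only 7 values {2, 3, 5, 6, 7, 8, 9}, so each is used; only M can be 7, hence M = 7.
R and S share exactly the 2 values {3, 5}; by pigeonhole those values go to them, so strike 3, 5 from O, P.

O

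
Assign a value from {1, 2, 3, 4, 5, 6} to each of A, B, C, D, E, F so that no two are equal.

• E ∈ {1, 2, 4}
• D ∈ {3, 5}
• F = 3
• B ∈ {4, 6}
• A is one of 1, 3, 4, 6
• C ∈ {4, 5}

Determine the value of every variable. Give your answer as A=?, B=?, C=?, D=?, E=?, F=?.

F has just one choice, so F = 3. Eliminate 3 elsewhere: A, D.
That leaves D = 5. Remove 5 from C.
C must be 4 (only option left). Remove 4 from A, B, E.
That leaves B = 6. Remove 6 from A.
A's domain is down to {1}, so A = 1. So E can't be 1.
E must be 2 (only option left).

A=1, B=6, C=4, D=5, E=2, F=3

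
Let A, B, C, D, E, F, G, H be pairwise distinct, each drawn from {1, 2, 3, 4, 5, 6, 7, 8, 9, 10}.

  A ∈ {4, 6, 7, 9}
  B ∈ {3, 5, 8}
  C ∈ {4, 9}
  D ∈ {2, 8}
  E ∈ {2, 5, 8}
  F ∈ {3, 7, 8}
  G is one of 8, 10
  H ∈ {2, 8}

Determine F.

7

The 2 variables D and H are confined to {2, 8}, which locks those values in; drop them from B, E, F, G.
E has just one choice, so E = 5. Eliminate 5 elsewhere: B.
G must be 10 (only option left).
B has just one choice, so B = 3. So F can't be 3.
So F = 7.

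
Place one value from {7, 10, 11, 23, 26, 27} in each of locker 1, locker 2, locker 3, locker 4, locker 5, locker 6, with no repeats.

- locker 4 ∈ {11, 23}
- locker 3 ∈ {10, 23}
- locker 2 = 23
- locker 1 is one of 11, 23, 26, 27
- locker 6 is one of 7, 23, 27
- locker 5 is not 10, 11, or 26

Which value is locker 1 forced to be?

26

locker 2's domain is down to {23}, so locker 2 = 23. Strike 23 from locker 1, locker 3, locker 4, locker 5, locker 6.
That leaves locker 3 = 10.
locker 4's domain is down to {11}, so locker 4 = 11. Eliminate 11 elsewhere: locker 1.
The 3 still-open variables together cover exactly {7, 26, 27} — 3 values for 3 variables — and 26 appears only in locker 1's list, so locker 1 = 26.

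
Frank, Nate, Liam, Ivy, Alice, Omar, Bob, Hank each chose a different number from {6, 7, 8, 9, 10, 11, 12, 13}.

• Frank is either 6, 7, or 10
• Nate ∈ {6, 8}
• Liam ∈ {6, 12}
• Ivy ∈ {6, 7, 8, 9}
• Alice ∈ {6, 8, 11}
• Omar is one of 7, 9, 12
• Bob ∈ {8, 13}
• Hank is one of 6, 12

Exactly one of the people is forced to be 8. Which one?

The 8 variables draw from only 8 values {6, 7, 8, 9, 10, 11, 12, 13}, so each is used; only Frank can be 10, hence Frank = 10.
The 7 still-open variables draw from only 7 values {6, 7, 8, 9, 11, 12, 13}, so each is used; only Alice can be 11, hence Alice = 11.
The 6 still-open variables draw from only 6 values {6, 7, 8, 9, 12, 13}, so each is used; only Bob can be 13, hence Bob = 13.
Liam and Hank between them cover only {6, 12} — a naked pair. Remove those values from Nate, Ivy, Omar.
So 8 goes to Nate.

Nate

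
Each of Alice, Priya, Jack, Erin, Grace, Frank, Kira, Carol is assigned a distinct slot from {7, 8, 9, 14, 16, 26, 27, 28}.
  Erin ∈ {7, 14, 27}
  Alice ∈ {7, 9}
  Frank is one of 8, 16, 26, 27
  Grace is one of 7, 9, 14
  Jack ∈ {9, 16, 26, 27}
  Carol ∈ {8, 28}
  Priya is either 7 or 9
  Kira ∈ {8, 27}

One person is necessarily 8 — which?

Kira

The 8 variables together cover exactly {7, 8, 9, 14, 16, 26, 27, 28} — 8 values for 8 variables — and 28 appears only in Carol's list, so Carol = 28.
The 2 variables Alice and Priya are confined to {7, 9}, which locks those values in; drop them from Jack, Erin, Grace.
Grace has just one choice, so Grace = 14. Eliminate 14 elsewhere: Erin.
Erin has just one choice, so Erin = 27. Eliminate 27 elsewhere: Jack, Frank, Kira.
So 8 goes to Kira.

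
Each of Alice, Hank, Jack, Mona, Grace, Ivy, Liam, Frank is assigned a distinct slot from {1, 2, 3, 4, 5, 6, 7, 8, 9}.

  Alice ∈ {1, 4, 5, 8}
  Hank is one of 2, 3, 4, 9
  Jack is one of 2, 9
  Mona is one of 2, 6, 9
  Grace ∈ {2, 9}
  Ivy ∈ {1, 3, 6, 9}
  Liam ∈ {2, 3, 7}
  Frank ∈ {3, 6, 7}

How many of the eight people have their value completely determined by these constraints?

3

Jack and Grace share exactly the 2 values {2, 9}; by pigeonhole those values go to them, so strike 2, 9 from Hank, Mona, Ivy, Liam.
Mona's domain is down to {6}, so Mona = 6. Remove 6 from Ivy, Frank.
Liam and Frank share exactly the 2 values {3, 7}; by pigeonhole those values go to them, so strike 3, 7 from Hank, Ivy.
Hank has just one choice, so Hank = 4. So Alice can't be 4.
Ivy's domain is down to {1}, so Ivy = 1. Strike 1 from Alice.
Determined: Hank=4, Mona=6, Ivy=1. The other people each still have more than one consistent value. That makes 3.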